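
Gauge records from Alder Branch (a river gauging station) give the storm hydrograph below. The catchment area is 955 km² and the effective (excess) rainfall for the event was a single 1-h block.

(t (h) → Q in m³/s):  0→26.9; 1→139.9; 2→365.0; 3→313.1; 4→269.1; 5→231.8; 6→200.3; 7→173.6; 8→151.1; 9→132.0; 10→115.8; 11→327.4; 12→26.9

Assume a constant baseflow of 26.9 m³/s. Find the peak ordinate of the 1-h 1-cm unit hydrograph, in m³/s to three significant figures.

Direct runoff: 0.0, 113.0, 338.1, 286.2, 242.2, 204.9, 173.4, 146.7, 124.2, 105.1, 88.9, 300.5, 0.0 m³/s; ΣQ_DR = 2123 m³/s, peak = 338.1 m³/s.
Runoff depth d = ΣQ_DR·Δt / A = 2123 × 3600 / (955 km²) = 8.004 mm.
The 1-cm UH is the DRH scaled by (10 mm)/d, so U_p = 338.1 × 10/8.004 = 422 m³/s.

U_p ≈ 422 m³/s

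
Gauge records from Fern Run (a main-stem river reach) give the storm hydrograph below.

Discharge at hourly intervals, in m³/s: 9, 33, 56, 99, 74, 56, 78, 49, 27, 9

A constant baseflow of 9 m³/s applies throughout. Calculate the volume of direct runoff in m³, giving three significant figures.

V ≈ 1.44 × 10^6 m³

Direct-runoff ordinates (Q − Q_b): 0.0, 24.0, 47.0, 90.0, 65.0, 47.0, 69.0, 40.0, 18.0, 0.0 m³/s.
ΣQ_DR = 400.0 m³/s.
With Δt = 1 h = 3600 s, V = ΣQ_DR · Δt = 400.0 × 3600 = 1.44 × 10^6 m³.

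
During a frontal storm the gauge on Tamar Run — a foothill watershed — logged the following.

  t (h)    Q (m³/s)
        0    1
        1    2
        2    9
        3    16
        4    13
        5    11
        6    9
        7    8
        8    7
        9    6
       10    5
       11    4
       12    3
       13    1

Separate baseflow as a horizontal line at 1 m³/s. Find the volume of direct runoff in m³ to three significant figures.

Direct-runoff ordinates (Q − Q_b): 0.0, 1.0, 8.0, 15.0, 12.0, 10.0, 8.0, 7.0, 6.0, 5.0, 4.0, 3.0, 2.0, 0.0 m³/s.
ΣQ_DR = 81.00 m³/s.
With Δt = 1 h = 3600 s, V = ΣQ_DR · Δt = 81.00 × 3600 = 2.92 × 10^5 m³.

V ≈ 2.92 × 10^5 m³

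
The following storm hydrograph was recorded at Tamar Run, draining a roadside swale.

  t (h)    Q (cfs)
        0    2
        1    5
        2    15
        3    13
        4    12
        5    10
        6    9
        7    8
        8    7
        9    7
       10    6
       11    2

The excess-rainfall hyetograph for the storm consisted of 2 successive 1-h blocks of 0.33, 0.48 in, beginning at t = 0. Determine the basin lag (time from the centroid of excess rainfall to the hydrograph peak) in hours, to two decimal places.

Centroid of excess rainfall: t_c = Σ P_i·t̄_i / ΣP_i = 1.0926 h (block centres at 0.5, 1.5 h).
Hydrograph peak occurs at t = 2 h, so basin lag t_L = 2 − 1.0926 = 0.91 h.

t_L ≈ 0.91 h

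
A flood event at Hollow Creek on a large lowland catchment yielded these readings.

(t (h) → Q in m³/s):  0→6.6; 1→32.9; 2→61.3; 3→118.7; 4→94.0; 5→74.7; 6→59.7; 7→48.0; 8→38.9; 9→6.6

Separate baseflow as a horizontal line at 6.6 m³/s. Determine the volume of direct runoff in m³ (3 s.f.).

Direct-runoff ordinates (Q − Q_b): 0.0, 26.3, 54.7, 112.1, 87.4, 68.1, 53.1, 41.4, 32.3, 0.0 m³/s.
ΣQ_DR = 475.4 m³/s.
With Δt = 1 h = 3600 s, V = ΣQ_DR · Δt = 475.4 × 3600 = 1.71 × 10^6 m³.

V ≈ 1.71 × 10^6 m³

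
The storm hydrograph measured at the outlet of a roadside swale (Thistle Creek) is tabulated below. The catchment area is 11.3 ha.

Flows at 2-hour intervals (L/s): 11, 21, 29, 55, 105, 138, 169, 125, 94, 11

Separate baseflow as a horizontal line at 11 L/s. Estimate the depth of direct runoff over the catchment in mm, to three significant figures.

Direct runoff: 0.0, 10.0, 18.0, 44.0, 94.0, 127.0, 158.0, 114.0, 83.0, 0.0 L/s; ΣQ_DR = 648.0 L/s.
V = ΣQ_DR · Δt = 648.0 × 7200 s = 4.666 × 10^6 L.
Over A = 11.3 ha, depth = V / A = 41.3 mm.

d ≈ 41.3 mm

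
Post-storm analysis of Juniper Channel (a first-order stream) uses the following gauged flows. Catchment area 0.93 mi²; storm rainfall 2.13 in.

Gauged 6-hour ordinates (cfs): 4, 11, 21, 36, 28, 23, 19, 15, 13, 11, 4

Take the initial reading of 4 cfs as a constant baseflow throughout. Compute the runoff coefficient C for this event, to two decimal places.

ΣQ_DR = 141.0 cfs; V = ΣQ_DR·Δt = 3.046 × 10^6 ft³.
Runoff depth d = V / A = 1.410 in.
C = d / P = 1.410 / 2.13 = 0.66.

C ≈ 0.66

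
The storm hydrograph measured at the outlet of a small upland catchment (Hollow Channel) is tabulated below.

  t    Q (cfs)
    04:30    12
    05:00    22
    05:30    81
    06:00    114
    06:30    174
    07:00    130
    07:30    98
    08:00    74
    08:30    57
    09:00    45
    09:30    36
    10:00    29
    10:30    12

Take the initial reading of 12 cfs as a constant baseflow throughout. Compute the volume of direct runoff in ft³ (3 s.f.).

V ≈ 1.31 × 10^6 ft³

Direct-runoff ordinates (Q − Q_b): 0.0, 10.0, 69.0, 102.0, 162.0, 118.0, 86.0, 62.0, 45.0, 33.0, 24.0, 17.0, 0.0 cfs.
ΣQ_DR = 728.0 cfs.
With Δt = 0.5 h = 1800 s, V = ΣQ_DR · Δt = 728.0 × 1800 = 1.31 × 10^6 ft³.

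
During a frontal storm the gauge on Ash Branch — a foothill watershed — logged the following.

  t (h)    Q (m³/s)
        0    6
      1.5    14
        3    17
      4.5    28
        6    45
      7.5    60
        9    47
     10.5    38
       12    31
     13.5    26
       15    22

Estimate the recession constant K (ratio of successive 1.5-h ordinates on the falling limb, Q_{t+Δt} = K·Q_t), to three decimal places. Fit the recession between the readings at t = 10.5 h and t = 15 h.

Using the recession-limb readings at t = 10.5 h and t = 15 h: Q falls from 38 to 22 m³/s over 3 intervals.
K = (Q₂/Q₁)^(1/3) = (22/38)^(1/3) = 0.833.

K ≈ 0.833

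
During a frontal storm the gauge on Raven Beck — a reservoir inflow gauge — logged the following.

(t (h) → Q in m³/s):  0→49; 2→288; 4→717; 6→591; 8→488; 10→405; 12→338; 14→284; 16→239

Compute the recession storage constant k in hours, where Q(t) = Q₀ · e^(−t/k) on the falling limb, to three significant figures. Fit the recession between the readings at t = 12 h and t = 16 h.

On the falling limb, Q drops from 338 to 239 m³/s between t = 12 h and t = 16 h (Δt = 4 h).
k = −Δt / ln(Q₂/Q₁) = −4 / ln(239/338) = 11.5 h.

k ≈ 11.5 h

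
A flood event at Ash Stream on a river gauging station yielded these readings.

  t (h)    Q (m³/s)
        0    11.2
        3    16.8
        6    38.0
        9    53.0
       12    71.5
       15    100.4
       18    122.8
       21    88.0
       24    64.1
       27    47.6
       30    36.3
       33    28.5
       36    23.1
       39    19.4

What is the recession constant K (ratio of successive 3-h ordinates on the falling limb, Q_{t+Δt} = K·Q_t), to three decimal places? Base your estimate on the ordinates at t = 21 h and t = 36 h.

Using the recession-limb readings at t = 21 h and t = 36 h: Q falls from 88.0 to 23.1 m³/s over 5 intervals.
K = (Q₂/Q₁)^(1/5) = (23.1/88.0)^(1/5) = 0.765.

K ≈ 0.765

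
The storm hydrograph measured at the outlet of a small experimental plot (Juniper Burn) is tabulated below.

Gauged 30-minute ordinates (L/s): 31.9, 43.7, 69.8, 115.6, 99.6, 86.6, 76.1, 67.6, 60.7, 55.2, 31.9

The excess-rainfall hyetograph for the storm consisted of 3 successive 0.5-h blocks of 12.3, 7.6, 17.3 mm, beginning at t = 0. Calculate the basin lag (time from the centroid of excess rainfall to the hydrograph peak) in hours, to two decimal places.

Centroid of excess rainfall: t_c = Σ P_i·t̄_i / ΣP_i = 0.8172 h (block centres at 0.25, 0.75, 1.25 h).
Hydrograph peak occurs at t = 1.5 h, so basin lag t_L = 1.5 − 0.8172 = 0.68 h.

t_L ≈ 0.68 h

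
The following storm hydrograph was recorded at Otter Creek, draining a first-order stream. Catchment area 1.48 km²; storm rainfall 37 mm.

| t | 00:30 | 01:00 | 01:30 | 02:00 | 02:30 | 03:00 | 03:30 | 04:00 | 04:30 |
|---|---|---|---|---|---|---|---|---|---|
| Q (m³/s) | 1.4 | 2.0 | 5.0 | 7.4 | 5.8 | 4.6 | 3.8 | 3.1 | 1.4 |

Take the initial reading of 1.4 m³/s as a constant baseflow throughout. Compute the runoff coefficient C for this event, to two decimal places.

C ≈ 0.72

ΣQ_DR = 21.90 m³/s; V = ΣQ_DR·Δt = 39420 m³.
Runoff depth d = V / A = 26.64 mm.
C = d / P = 26.64 / 37 = 0.72.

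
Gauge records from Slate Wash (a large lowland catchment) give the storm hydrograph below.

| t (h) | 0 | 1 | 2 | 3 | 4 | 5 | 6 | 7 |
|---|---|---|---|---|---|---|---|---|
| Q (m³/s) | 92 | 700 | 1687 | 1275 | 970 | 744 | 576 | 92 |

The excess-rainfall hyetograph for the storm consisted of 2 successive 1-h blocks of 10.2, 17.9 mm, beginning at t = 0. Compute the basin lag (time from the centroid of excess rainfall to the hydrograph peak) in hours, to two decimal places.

Centroid of excess rainfall: t_c = Σ P_i·t̄_i / ΣP_i = 1.1370 h (block centres at 0.5, 1.5 h).
Hydrograph peak occurs at t = 2 h, so basin lag t_L = 2 − 1.1370 = 0.86 h.

t_L ≈ 0.86 h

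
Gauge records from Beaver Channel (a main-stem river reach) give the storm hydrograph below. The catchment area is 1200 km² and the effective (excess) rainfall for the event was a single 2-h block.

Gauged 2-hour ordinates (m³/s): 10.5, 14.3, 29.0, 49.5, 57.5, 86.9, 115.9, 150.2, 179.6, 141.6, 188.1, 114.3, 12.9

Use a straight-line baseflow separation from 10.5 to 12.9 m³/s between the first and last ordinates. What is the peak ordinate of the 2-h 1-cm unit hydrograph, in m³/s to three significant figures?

U_p ≈ 293 m³/s

Direct runoff: 0.00, 3.60, 18.10, 38.40, 46.20, 75.40, 104.20, 138.30, 167.50, 129.30, 175.60, 101.60, 0.00 m³/s; ΣQ_DR = 998.2 m³/s, peak = 175.60 m³/s.
Runoff depth d = ΣQ_DR·Δt / A = 998.2 × 7200 / (1200 km²) = 5.989 mm.
The 1-cm UH is the DRH scaled by (10 mm)/d, so U_p = 175.60 × 10/5.989 = 293 m³/s.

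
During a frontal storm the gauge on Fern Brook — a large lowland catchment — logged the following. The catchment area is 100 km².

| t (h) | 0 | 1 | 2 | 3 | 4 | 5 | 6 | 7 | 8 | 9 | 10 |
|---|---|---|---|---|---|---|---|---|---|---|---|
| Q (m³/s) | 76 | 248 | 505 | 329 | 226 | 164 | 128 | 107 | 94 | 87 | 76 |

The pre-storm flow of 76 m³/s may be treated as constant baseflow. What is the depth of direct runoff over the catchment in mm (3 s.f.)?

Direct runoff: 0.0, 172.0, 429.0, 253.0, 150.0, 88.0, 52.0, 31.0, 18.0, 11.0, 0.0 m³/s; ΣQ_DR = 1204 m³/s.
V = ΣQ_DR · Δt = 1204 × 3600 s = 4.334 × 10^6 m³.
Over A = 100 km², depth = V / A = 43.3 mm.

d ≈ 43.3 mm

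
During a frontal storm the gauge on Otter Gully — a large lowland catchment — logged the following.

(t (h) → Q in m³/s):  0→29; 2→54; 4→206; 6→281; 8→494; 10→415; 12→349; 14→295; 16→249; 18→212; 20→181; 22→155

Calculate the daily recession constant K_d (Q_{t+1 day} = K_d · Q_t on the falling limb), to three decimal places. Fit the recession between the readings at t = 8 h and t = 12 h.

Between t = 8 h and t = 12 h the flow falls from 494 to 349 m³/s over 2×2 h = 4 h.
Per-interval ratio K = (349/494)^(1/2) = 0.8405; K_d = K^(24/2) = 0.124.

K_d ≈ 0.124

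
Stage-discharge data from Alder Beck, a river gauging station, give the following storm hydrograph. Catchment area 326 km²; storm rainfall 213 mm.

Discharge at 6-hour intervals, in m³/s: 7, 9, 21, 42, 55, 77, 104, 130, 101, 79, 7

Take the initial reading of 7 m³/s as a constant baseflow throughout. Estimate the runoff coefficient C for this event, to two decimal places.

ΣQ_DR = 555.0 m³/s; V = ΣQ_DR·Δt = 1.199 × 10^7 m³.
Runoff depth d = V / A = 36.77 mm.
C = d / P = 36.77 / 213 = 0.17.

C ≈ 0.17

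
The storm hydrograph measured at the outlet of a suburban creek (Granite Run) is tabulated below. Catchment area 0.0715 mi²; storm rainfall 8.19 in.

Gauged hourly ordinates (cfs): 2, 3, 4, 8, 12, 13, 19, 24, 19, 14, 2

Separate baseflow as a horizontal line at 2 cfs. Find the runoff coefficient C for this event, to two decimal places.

ΣQ_DR = 98.00 cfs; V = ΣQ_DR·Δt = 3.528 × 10^5 ft³.
Runoff depth d = V / A = 2.124 in.
C = d / P = 2.124 / 8.19 = 0.26.

C ≈ 0.26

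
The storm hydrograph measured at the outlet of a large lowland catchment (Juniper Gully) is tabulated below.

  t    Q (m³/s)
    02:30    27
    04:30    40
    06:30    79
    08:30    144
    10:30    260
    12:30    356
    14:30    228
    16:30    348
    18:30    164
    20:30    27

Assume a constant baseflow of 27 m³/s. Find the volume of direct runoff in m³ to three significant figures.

Direct-runoff ordinates (Q − Q_b): 0.0, 13.0, 52.0, 117.0, 233.0, 329.0, 201.0, 321.0, 137.0, 0.0 m³/s.
ΣQ_DR = 1403 m³/s.
With Δt = 2 h = 7200 s, V = ΣQ_DR · Δt = 1403 × 7200 = 1.01 × 10^7 m³.

V ≈ 1.01 × 10^7 m³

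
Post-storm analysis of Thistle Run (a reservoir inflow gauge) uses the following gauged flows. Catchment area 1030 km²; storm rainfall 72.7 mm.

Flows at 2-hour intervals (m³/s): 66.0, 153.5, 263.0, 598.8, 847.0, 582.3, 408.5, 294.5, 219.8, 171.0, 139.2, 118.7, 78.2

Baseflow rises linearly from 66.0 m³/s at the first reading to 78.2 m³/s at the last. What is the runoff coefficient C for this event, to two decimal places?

C ≈ 0.29

ΣQ_DR = 3003 m³/s; V = ΣQ_DR·Δt = 2.162 × 10^7 m³.
Runoff depth d = V / A = 20.99 mm.
C = d / P = 20.99 / 72.7 = 0.29.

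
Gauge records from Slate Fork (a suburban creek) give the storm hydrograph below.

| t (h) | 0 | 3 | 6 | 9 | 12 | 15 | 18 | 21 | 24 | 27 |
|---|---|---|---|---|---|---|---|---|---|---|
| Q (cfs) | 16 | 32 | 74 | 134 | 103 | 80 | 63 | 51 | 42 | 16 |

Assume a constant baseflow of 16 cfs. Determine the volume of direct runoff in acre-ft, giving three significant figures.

V ≈ 112 acre-ft

Direct-runoff ordinates (Q − Q_b): 0.0, 16.0, 58.0, 118.0, 87.0, 64.0, 47.0, 35.0, 26.0, 0.0 cfs.
ΣQ_DR = 451.0 cfs.
With Δt = 3 h = 10800 s, V = ΣQ_DR · Δt = 451.0 × 10800 = 4.87 × 10^6 ft³ = 112 acre-ft.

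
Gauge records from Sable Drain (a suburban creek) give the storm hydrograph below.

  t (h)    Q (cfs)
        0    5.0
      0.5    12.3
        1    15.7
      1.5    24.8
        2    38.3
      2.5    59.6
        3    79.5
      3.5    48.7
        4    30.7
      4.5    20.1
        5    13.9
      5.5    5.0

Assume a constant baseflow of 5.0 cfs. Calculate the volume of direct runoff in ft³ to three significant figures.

Direct-runoff ordinates (Q − Q_b): 0.0, 7.3, 10.7, 19.8, 33.3, 54.6, 74.5, 43.7, 25.7, 15.1, 8.9, 0.0 cfs.
ΣQ_DR = 293.6 cfs.
With Δt = 0.5 h = 1800 s, V = ΣQ_DR · Δt = 293.6 × 1800 = 5.28 × 10^5 ft³.

V ≈ 5.28 × 10^5 ft³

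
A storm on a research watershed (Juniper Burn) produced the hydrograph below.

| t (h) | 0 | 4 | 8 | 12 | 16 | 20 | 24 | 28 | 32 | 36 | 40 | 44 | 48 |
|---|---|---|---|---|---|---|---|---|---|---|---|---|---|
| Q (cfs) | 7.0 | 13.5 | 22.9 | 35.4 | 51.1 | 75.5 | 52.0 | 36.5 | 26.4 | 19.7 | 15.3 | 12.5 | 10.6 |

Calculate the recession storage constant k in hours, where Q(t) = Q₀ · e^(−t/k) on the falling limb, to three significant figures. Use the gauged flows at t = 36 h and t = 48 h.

On the falling limb, Q drops from 19.7 to 10.6 cfs between t = 36 h and t = 48 h (Δt = 12 h).
k = −Δt / ln(Q₂/Q₁) = −12 / ln(10.6/19.7) = 19.4 h.

k ≈ 19.4 h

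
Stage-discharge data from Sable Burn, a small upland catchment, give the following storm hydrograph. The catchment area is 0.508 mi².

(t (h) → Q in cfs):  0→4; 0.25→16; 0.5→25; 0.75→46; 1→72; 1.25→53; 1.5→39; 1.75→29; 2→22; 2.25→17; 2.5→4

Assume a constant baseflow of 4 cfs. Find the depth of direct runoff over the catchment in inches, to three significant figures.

Direct runoff: 0.0, 12.0, 21.0, 42.0, 68.0, 49.0, 35.0, 25.0, 18.0, 13.0, 0.0 cfs; ΣQ_DR = 283.0 cfs.
V = ΣQ_DR · Δt = 283.0 × 900 s = 2.547 × 10^5 ft³.
Over A = 0.508 mi², depth = V / A = 0.216 in.

d ≈ 0.216 in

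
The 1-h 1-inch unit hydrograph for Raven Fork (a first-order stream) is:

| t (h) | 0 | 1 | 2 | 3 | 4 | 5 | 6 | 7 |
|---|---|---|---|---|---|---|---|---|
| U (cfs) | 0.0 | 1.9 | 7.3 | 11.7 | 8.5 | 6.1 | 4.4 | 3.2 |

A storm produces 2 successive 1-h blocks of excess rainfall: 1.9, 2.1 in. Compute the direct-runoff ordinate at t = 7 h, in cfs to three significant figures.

By discrete convolution, Q_j = Σ (P_i / 1 in) · U_{j−i}.
At t = 7 h (j=7): Q = (1.9/1)·3.2 + (2.1/1)·4.4 = 15.3 cfs.

Q ≈ 15.3 cfs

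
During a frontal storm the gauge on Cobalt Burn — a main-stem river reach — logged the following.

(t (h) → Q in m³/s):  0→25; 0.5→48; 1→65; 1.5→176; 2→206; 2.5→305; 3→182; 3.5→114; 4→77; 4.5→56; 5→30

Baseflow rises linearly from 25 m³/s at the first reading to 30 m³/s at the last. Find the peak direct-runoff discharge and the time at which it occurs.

Q_p = 277.50 m³/s at t = 2.5 h

Subtracting baseflow gives direct-runoff ordinates: 0.00, 22.50, 39.00, 149.50, 179.00, 277.50, 154.00, 85.50, 48.00, 26.50, 0.00 m³/s.
The maximum is 277.50 m³/s, occurring at the reading for t = 2.5 h.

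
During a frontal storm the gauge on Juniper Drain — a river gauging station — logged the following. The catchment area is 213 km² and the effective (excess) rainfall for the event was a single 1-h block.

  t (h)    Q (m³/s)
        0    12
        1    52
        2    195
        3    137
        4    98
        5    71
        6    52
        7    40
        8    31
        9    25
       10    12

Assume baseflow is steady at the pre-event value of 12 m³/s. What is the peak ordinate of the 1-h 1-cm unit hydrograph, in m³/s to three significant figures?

Direct runoff: 0.0, 40.0, 183.0, 125.0, 86.0, 59.0, 40.0, 28.0, 19.0, 13.0, 0.0 m³/s; ΣQ_DR = 593.0 m³/s, peak = 183.0 m³/s.
Runoff depth d = ΣQ_DR·Δt / A = 593.0 × 3600 / (213 km²) = 10.02 mm.
The 1-cm UH is the DRH scaled by (10 mm)/d, so U_p = 183.0 × 10/10.02 = 183 m³/s.

U_p ≈ 183 m³/s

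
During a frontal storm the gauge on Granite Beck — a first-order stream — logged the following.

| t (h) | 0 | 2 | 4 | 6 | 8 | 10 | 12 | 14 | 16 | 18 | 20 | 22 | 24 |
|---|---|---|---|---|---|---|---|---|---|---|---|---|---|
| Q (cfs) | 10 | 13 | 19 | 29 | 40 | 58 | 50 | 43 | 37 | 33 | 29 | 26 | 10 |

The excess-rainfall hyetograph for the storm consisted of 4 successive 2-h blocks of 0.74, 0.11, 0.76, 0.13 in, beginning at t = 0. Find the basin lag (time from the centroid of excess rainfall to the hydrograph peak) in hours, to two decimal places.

t_L ≈ 6.68 h

Centroid of excess rainfall: t_c = Σ P_i·t̄_i / ΣP_i = 3.3218 h (block centres at 1, 3, 5, 7 h).
Hydrograph peak occurs at t = 10 h, so basin lag t_L = 10 − 3.3218 = 6.68 h.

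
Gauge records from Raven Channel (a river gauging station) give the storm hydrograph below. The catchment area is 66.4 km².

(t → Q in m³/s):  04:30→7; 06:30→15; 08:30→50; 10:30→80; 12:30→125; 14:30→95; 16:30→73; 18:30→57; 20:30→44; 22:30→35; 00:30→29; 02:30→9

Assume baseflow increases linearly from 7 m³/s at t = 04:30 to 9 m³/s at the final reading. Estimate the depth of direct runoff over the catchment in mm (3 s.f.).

Direct runoff: 0.00, 7.82, 42.64, 72.45, 117.27, 87.09, 64.91, 48.73, 35.55, 26.36, 20.18, 0.00 m³/s; ΣQ_DR = 523.0 m³/s.
V = ΣQ_DR · Δt = 523.0 × 7200 s = 3.766 × 10^6 m³.
Over A = 66.4 km², depth = V / A = 56.7 mm.

d ≈ 56.7 mm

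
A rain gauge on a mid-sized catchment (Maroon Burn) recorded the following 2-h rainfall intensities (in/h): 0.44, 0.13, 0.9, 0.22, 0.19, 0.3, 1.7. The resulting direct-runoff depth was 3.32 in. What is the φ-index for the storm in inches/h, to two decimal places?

Only the 2 blocks with intensity above φ contribute runoff: 0.9, 1.7 in/h.
Σ(I−φ)·Δt = d  ⇒  (0.9+1.7 − 2φ)·2 = 3.32
φ = (2.600 − 3.32/2) / 2 = 0.47 in/h.

φ ≈ 0.47 in/h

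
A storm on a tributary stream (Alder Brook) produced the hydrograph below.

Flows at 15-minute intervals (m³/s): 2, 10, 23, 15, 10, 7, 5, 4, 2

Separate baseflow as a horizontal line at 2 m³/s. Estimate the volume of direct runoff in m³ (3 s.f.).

V ≈ 54000 m³

Direct-runoff ordinates (Q − Q_b): 0.0, 8.0, 21.0, 13.0, 8.0, 5.0, 3.0, 2.0, 0.0 m³/s.
ΣQ_DR = 60.00 m³/s.
With Δt = 0.25 h = 900 s, V = ΣQ_DR · Δt = 60.00 × 900 = 54000 m³.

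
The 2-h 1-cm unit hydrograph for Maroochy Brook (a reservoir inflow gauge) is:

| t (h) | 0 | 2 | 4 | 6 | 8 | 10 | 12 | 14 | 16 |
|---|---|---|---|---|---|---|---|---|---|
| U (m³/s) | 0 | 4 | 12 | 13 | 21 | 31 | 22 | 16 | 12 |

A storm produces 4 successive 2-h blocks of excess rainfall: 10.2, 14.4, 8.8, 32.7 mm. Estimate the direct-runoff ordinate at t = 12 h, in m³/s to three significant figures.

Q ≈ 128 m³/s

By discrete convolution, Q_j = Σ (P_i / 10 mm) · U_{j−i}.
At t = 12 h (j=6): Q = (10.2/10)·22 + (14.4/10)·31 + (8.8/10)·21 + (32.7/10)·13 = 128 m³/s.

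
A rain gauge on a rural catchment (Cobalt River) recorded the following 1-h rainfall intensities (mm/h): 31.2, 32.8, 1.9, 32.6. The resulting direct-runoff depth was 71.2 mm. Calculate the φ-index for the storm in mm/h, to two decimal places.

φ ≈ 8.47 mm/h

Only the 3 blocks with intensity above φ contribute runoff: 31.2, 32.8, 32.6 mm/h.
Σ(I−φ)·Δt = d  ⇒  (31.2+32.8+32.6 − 3φ)·1 = 71.2
φ = (96.60 − 71.2/1) / 3 = 8.47 mm/h.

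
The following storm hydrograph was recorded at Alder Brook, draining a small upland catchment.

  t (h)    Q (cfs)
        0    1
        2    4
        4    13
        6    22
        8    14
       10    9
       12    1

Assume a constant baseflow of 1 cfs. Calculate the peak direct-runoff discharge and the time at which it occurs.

Q_p = 21.0 cfs at t = 6 h

Subtracting baseflow gives direct-runoff ordinates: 0.0, 3.0, 12.0, 21.0, 13.0, 8.0, 0.0 cfs.
The maximum is 21.0 cfs, occurring at the reading for t = 6 h.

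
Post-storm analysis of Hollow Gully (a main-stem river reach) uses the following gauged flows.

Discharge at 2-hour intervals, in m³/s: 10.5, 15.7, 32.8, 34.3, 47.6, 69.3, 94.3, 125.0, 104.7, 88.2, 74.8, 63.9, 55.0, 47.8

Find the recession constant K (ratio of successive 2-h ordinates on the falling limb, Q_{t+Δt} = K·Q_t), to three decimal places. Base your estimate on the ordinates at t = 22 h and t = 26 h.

Using the recession-limb readings at t = 22 h and t = 26 h: Q falls from 63.9 to 47.8 m³/s over 2 intervals.
K = (Q₂/Q₁)^(1/2) = (47.8/63.9)^(1/2) = 0.865.

K ≈ 0.865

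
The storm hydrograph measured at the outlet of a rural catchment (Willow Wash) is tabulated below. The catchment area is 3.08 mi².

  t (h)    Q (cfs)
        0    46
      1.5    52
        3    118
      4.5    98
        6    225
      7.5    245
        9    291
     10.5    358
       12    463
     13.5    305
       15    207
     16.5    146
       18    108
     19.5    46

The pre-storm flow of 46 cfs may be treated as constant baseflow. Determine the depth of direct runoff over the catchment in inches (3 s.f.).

Direct runoff: 0.0, 6.0, 72.0, 52.0, 179.0, 199.0, 245.0, 312.0, 417.0, 259.0, 161.0, 100.0, 62.0, 0.0 cfs; ΣQ_DR = 2064 cfs.
V = ΣQ_DR · Δt = 2064 × 5400 s = 1.115 × 10^7 ft³.
Over A = 3.08 mi², depth = V / A = 1.56 in.

d ≈ 1.56 in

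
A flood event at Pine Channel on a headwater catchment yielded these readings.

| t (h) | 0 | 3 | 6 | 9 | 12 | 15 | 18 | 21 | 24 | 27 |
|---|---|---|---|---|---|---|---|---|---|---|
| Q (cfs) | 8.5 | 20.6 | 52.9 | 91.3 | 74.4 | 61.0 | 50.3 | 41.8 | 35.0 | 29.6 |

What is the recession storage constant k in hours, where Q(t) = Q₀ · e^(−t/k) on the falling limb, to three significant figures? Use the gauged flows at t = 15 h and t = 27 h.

k ≈ 16.6 h

On the falling limb, Q drops from 61.0 to 29.6 cfs between t = 15 h and t = 27 h (Δt = 12 h).
k = −Δt / ln(Q₂/Q₁) = −12 / ln(29.6/61.0) = 16.6 h.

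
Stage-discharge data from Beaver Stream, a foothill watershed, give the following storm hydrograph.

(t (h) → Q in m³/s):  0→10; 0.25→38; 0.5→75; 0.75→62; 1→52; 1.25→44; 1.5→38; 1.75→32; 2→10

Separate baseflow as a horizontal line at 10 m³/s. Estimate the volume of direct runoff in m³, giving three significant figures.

Direct-runoff ordinates (Q − Q_b): 0.0, 28.0, 65.0, 52.0, 42.0, 34.0, 28.0, 22.0, 0.0 m³/s.
ΣQ_DR = 271.0 m³/s.
With Δt = 0.25 h = 900 s, V = ΣQ_DR · Δt = 271.0 × 900 = 2.44 × 10^5 m³.

V ≈ 2.44 × 10^5 m³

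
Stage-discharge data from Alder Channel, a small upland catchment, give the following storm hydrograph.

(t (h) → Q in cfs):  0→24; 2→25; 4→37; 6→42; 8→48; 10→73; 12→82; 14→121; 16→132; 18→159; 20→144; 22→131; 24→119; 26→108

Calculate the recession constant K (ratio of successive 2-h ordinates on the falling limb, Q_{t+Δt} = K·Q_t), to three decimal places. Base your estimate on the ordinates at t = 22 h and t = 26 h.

Using the recession-limb readings at t = 22 h and t = 26 h: Q falls from 131 to 108 cfs over 2 intervals.
K = (Q₂/Q₁)^(1/2) = (108/131)^(1/2) = 0.908.

K ≈ 0.908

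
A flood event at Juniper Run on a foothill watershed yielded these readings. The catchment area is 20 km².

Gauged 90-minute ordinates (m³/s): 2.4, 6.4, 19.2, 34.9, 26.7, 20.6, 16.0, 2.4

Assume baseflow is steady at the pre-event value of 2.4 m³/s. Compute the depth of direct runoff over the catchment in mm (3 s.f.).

Direct runoff: 0.0, 4.0, 16.8, 32.5, 24.3, 18.2, 13.6, 0.0 m³/s; ΣQ_DR = 109.4 m³/s.
V = ΣQ_DR · Δt = 109.4 × 5400 s = 5.908 × 10^5 m³.
Over A = 20 km², depth = V / A = 29.5 mm.

d ≈ 29.5 mm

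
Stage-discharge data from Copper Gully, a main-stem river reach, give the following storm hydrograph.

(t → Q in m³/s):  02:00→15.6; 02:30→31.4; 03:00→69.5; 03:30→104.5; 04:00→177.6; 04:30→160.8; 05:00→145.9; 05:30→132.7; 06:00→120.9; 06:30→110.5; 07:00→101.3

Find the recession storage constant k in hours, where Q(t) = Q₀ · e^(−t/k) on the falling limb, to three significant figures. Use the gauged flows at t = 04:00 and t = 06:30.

On the falling limb, Q drops from 177.6 to 110.5 m³/s between t = 04:00 and t = 06:30 (Δt = 2.5 h).
k = −Δt / ln(Q₂/Q₁) = −2.5 / ln(110.5/177.6) = 5.27 h.

k ≈ 5.27 h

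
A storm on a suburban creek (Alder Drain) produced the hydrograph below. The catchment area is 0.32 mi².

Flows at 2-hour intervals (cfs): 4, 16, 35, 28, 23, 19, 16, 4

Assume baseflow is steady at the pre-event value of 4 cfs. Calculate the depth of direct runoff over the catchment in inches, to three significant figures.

Direct runoff: 0.0, 12.0, 31.0, 24.0, 19.0, 15.0, 12.0, 0.0 cfs; ΣQ_DR = 113.0 cfs.
V = ΣQ_DR · Δt = 113.0 × 7200 s = 8.136 × 10^5 ft³.
Over A = 0.32 mi², depth = V / A = 1.09 in.

d ≈ 1.09 in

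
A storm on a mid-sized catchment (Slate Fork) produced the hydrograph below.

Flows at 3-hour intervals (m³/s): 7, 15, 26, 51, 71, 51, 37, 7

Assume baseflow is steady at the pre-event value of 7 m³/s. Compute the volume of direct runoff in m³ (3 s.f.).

Direct-runoff ordinates (Q − Q_b): 0.0, 8.0, 19.0, 44.0, 64.0, 44.0, 30.0, 0.0 m³/s.
ΣQ_DR = 209.0 m³/s.
With Δt = 3 h = 10800 s, V = ΣQ_DR · Δt = 209.0 × 10800 = 2.26 × 10^6 m³.

V ≈ 2.26 × 10^6 m³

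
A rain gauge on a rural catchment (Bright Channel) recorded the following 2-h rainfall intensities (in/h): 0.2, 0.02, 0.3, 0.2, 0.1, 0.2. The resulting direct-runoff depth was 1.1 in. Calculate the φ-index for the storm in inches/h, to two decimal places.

Only the 5 blocks with intensity above φ contribute runoff: 0.2, 0.3, 0.2, 0.1, 0.2 in/h.
Σ(I−φ)·Δt = d  ⇒  (0.2+0.3+0.2+0.1+0.2 − 5φ)·2 = 1.1
φ = (1.000 − 1.1/2) / 5 = 0.09 in/h.

φ ≈ 0.09 in/h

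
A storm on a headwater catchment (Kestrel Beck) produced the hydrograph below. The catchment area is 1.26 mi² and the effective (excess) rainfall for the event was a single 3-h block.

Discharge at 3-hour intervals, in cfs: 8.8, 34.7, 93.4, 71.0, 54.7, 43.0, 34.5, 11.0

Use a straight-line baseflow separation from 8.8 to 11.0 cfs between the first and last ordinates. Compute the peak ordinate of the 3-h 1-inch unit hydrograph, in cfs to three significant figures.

Direct runoff: 0.00, 25.59, 83.97, 61.26, 44.64, 32.63, 23.81, 0.00 cfs; ΣQ_DR = 271.9 cfs, peak = 83.97 cfs.
Runoff depth d = ΣQ_DR·Δt / A = 271.9 × 10800 / (1.26 mi²) = 1.003 in.
The 1-inch UH is the DRH scaled by (1 in)/d, so U_p = 83.97 × 1/1.003 = 83.7 cfs.

U_p ≈ 83.7 cfs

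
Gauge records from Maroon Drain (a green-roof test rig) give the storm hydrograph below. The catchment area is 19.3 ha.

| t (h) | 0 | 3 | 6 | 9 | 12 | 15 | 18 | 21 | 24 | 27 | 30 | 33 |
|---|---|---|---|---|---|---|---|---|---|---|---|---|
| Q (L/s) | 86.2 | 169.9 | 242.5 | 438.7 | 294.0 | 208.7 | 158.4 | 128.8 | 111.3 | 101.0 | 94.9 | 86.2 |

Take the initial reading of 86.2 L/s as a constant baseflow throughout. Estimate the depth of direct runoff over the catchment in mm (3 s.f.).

d ≈ 60.8 mm

Direct runoff: 0.0, 83.7, 156.3, 352.5, 207.8, 122.5, 72.2, 42.6, 25.1, 14.8, 8.7, 0.0 L/s; ΣQ_DR = 1086 L/s.
V = ΣQ_DR · Δt = 1086 × 10800 s = 1.173 × 10^7 L.
Over A = 19.3 ha, depth = V / A = 60.8 mm.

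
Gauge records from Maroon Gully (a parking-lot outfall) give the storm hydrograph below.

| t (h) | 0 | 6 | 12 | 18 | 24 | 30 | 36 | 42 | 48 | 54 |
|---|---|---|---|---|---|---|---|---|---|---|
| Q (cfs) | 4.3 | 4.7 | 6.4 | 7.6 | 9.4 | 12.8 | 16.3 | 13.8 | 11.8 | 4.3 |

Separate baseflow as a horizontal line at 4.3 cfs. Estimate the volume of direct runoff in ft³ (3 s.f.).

V ≈ 1.05 × 10^6 ft³

Direct-runoff ordinates (Q − Q_b): 0.0, 0.4, 2.1, 3.3, 5.1, 8.5, 12.0, 9.5, 7.5, 0.0 cfs.
ΣQ_DR = 48.40 cfs.
With Δt = 6 h = 21600 s, V = ΣQ_DR · Δt = 48.40 × 21600 = 1.05 × 10^6 ft³.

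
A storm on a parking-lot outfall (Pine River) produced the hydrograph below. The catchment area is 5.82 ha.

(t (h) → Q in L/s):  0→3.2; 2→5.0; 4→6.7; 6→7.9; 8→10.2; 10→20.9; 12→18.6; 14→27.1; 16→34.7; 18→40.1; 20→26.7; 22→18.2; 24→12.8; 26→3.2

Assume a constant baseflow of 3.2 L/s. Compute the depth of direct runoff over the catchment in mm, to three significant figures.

d ≈ 23.6 mm

Direct runoff: 0.0, 1.8, 3.5, 4.7, 7.0, 17.7, 15.4, 23.9, 31.5, 36.9, 23.5, 15.0, 9.6, 0.0 L/s; ΣQ_DR = 190.5 L/s.
V = ΣQ_DR · Δt = 190.5 × 7200 s = 1.372 × 10^6 L.
Over A = 5.82 ha, depth = V / A = 23.6 mm.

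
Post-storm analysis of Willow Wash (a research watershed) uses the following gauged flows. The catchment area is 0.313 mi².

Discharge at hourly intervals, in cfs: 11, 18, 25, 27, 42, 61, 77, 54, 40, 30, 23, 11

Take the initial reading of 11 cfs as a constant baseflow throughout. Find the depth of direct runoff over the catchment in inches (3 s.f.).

Direct runoff: 0.0, 7.0, 14.0, 16.0, 31.0, 50.0, 66.0, 43.0, 29.0, 19.0, 12.0, 0.0 cfs; ΣQ_DR = 287.0 cfs.
V = ΣQ_DR · Δt = 287.0 × 3600 s = 1.033 × 10^6 ft³.
Over A = 0.313 mi², depth = V / A = 1.42 in.

d ≈ 1.42 in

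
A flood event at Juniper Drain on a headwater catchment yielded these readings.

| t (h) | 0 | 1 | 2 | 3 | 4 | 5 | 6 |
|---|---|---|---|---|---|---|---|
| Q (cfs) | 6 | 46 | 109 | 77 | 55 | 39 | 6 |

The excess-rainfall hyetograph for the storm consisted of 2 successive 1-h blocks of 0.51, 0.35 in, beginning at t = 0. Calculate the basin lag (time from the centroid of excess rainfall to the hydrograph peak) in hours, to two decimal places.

t_L ≈ 1.09 h

Centroid of excess rainfall: t_c = Σ P_i·t̄_i / ΣP_i = 0.9070 h (block centres at 0.5, 1.5 h).
Hydrograph peak occurs at t = 2 h, so basin lag t_L = 2 − 0.9070 = 1.09 h.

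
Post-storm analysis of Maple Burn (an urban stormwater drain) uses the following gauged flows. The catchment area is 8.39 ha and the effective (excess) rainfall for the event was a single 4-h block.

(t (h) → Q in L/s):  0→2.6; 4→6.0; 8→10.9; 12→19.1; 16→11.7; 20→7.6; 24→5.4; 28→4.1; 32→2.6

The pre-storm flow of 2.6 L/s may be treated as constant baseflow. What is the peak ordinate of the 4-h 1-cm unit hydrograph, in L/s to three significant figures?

U_p ≈ 20.6 L/s

Direct runoff: 0.0, 3.4, 8.3, 16.5, 9.1, 5.0, 2.8, 1.5, 0.0 L/s; ΣQ_DR = 46.60 L/s, peak = 16.5 L/s.
Runoff depth d = ΣQ_DR·Δt / A = 46.60 × 14400 / (8.39 ha) = 7.998 mm.
The 1-cm UH is the DRH scaled by (10 mm)/d, so U_p = 16.5 × 10/7.998 = 20.6 L/s.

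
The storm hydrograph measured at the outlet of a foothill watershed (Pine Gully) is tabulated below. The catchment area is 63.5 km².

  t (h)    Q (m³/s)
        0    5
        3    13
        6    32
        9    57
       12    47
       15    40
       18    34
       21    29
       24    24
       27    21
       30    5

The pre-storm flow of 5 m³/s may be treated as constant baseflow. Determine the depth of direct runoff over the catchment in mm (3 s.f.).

Direct runoff: 0.0, 8.0, 27.0, 52.0, 42.0, 35.0, 29.0, 24.0, 19.0, 16.0, 0.0 m³/s; ΣQ_DR = 252.0 m³/s.
V = ΣQ_DR · Δt = 252.0 × 10800 s = 2.722 × 10^6 m³.
Over A = 63.5 km², depth = V / A = 42.9 mm.

d ≈ 42.9 mm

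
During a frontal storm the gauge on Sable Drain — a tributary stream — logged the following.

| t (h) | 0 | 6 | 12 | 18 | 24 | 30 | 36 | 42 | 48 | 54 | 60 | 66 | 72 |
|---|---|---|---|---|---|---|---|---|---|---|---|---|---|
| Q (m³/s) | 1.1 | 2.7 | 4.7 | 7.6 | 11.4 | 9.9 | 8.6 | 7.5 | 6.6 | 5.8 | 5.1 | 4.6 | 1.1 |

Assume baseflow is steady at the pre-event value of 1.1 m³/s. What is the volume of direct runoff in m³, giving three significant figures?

V ≈ 1.35 × 10^6 m³

Direct-runoff ordinates (Q − Q_b): 0.0, 1.6, 3.6, 6.5, 10.3, 8.8, 7.5, 6.4, 5.5, 4.7, 4.0, 3.5, 0.0 m³/s.
ΣQ_DR = 62.40 m³/s.
With Δt = 6 h = 21600 s, V = ΣQ_DR · Δt = 62.40 × 21600 = 1.35 × 10^6 m³.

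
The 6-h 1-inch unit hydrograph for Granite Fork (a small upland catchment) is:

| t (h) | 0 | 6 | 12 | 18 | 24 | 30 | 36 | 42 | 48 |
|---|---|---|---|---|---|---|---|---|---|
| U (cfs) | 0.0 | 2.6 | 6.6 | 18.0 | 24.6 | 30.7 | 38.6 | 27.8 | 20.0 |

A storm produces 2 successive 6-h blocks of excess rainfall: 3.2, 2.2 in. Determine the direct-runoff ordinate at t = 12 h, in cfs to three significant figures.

Q ≈ 26.8 cfs

By discrete convolution, Q_j = Σ (P_i / 1 in) · U_{j−i}.
At t = 12 h (j=2): Q = (3.2/1)·6.6 + (2.2/1)·2.6 = 26.8 cfs.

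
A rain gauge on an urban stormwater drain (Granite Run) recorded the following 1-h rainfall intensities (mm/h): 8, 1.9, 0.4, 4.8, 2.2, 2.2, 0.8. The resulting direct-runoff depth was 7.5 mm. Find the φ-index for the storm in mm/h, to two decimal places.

Only the 2 blocks with intensity above φ contribute runoff: 8, 4.8 mm/h.
Σ(I−φ)·Δt = d  ⇒  (8+4.8 − 2φ)·1 = 7.5
φ = (12.80 − 7.5/1) / 2 = 2.65 mm/h.

φ ≈ 2.65 mm/h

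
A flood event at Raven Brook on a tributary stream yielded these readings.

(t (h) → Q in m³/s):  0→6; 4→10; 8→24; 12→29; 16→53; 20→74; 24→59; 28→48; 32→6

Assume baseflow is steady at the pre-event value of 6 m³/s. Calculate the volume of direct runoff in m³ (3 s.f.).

Direct-runoff ordinates (Q − Q_b): 0.0, 4.0, 18.0, 23.0, 47.0, 68.0, 53.0, 42.0, 0.0 m³/s.
ΣQ_DR = 255.0 m³/s.
With Δt = 4 h = 14400 s, V = ΣQ_DR · Δt = 255.0 × 14400 = 3.67 × 10^6 m³.

V ≈ 3.67 × 10^6 m³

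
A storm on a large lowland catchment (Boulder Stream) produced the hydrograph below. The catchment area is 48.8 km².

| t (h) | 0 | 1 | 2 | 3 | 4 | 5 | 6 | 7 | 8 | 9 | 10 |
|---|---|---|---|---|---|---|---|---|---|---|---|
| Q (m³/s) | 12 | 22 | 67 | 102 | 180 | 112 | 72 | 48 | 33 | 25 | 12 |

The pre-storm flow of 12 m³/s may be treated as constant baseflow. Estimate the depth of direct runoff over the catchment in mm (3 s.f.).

Direct runoff: 0.0, 10.0, 55.0, 90.0, 168.0, 100.0, 60.0, 36.0, 21.0, 13.0, 0.0 m³/s; ΣQ_DR = 553.0 m³/s.
V = ΣQ_DR · Δt = 553.0 × 3600 s = 1.991 × 10^6 m³.
Over A = 48.8 km², depth = V / A = 40.8 mm.

d ≈ 40.8 mm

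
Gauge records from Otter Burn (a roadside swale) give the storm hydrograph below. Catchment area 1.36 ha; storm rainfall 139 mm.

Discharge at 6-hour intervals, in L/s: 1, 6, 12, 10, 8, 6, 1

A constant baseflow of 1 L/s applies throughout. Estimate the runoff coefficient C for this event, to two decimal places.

C ≈ 0.42

ΣQ_DR = 37.00 L/s; V = ΣQ_DR·Δt = 7.992 × 10^5 L.
Runoff depth d = V / A = 58.76 mm.
C = d / P = 58.76 / 139 = 0.42.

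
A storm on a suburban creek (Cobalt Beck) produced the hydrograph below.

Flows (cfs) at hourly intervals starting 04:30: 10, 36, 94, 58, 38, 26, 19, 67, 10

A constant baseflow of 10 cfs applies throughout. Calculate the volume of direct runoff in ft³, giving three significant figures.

V ≈ 9.65 × 10^5 ft³

Direct-runoff ordinates (Q − Q_b): 0.0, 26.0, 84.0, 48.0, 28.0, 16.0, 9.0, 57.0, 0.0 cfs.
ΣQ_DR = 268.0 cfs.
With Δt = 1 h = 3600 s, V = ΣQ_DR · Δt = 268.0 × 3600 = 9.65 × 10^5 ft³.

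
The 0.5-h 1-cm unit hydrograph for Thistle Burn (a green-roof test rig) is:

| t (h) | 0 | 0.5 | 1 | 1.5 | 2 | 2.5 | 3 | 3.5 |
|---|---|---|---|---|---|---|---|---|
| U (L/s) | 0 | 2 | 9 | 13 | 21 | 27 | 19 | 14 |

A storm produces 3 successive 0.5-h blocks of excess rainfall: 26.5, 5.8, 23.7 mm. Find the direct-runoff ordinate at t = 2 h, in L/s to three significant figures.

Q ≈ 84.5 L/s

By discrete convolution, Q_j = Σ (P_i / 10 mm) · U_{j−i}.
At t = 2 h (j=4): Q = (26.5/10)·21 + (5.8/10)·13 + (23.7/10)·9 = 84.5 L/s.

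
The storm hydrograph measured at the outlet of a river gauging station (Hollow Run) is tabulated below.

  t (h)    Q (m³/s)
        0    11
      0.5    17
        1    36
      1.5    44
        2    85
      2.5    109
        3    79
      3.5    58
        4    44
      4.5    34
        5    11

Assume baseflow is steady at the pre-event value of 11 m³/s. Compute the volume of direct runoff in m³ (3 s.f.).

Direct-runoff ordinates (Q − Q_b): 0.0, 6.0, 25.0, 33.0, 74.0, 98.0, 68.0, 47.0, 33.0, 23.0, 0.0 m³/s.
ΣQ_DR = 407.0 m³/s.
With Δt = 0.5 h = 1800 s, V = ΣQ_DR · Δt = 407.0 × 1800 = 7.33 × 10^5 m³.

V ≈ 7.33 × 10^5 m³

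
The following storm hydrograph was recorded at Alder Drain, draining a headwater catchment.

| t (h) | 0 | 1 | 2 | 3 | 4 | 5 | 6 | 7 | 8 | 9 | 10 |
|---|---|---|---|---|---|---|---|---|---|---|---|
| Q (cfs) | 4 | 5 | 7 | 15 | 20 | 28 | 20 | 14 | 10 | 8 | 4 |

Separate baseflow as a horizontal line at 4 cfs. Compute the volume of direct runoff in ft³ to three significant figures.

Direct-runoff ordinates (Q − Q_b): 0.0, 1.0, 3.0, 11.0, 16.0, 24.0, 16.0, 10.0, 6.0, 4.0, 0.0 cfs.
ΣQ_DR = 91.00 cfs.
With Δt = 1 h = 3600 s, V = ΣQ_DR · Δt = 91.00 × 3600 = 3.28 × 10^5 ft³.

V ≈ 3.28 × 10^5 ft³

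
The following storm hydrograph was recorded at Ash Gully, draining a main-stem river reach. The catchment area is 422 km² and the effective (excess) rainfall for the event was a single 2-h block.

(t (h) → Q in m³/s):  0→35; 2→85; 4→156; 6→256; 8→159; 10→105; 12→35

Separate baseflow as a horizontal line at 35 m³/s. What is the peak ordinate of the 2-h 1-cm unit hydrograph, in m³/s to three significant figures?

U_p ≈ 221 m³/s

Direct runoff: 0.0, 50.0, 121.0, 221.0, 124.0, 70.0, 0.0 m³/s; ΣQ_DR = 586.0 m³/s, peak = 221.0 m³/s.
Runoff depth d = ΣQ_DR·Δt / A = 586.0 × 7200 / (422 km²) = 9.998 mm.
The 1-cm UH is the DRH scaled by (10 mm)/d, so U_p = 221.0 × 10/9.998 = 221 m³/s.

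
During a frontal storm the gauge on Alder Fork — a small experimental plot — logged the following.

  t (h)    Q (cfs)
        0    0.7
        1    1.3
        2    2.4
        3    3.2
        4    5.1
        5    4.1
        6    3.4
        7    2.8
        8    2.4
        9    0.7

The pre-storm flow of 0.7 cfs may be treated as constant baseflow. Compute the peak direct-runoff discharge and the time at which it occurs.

Q_p = 4.4 cfs at t = 4 h

Subtracting baseflow gives direct-runoff ordinates: 0.0, 0.6, 1.7, 2.5, 4.4, 3.4, 2.7, 2.1, 1.7, 0.0 cfs.
The maximum is 4.4 cfs, occurring at the reading for t = 4 h.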